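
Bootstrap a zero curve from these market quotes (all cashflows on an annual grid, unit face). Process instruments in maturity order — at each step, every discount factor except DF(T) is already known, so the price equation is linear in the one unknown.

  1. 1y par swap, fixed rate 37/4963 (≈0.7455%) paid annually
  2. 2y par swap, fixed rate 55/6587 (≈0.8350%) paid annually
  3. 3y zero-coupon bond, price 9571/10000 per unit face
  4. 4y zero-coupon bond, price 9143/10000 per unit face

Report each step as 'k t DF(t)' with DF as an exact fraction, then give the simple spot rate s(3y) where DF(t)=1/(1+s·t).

step 1 [1y] swap r/1=37/4963: DF=(1 − 37/4963·(0))/(1+37/4963) = 4963/5000 ≈ 0.992600
step 2 [2y] swap r/1=55/6587: DF=(1 − 55/6587·(0.992600))/(1+55/6587) = 1967/2000 ≈ 0.983500
step 3 [3y] zero: DF = P = 9571/10000 ≈ 0.957100
step 4 [4y] zero: DF = P = 9143/10000 ≈ 0.914300

1 1 4963/5000
2 2 1967/2000
3 3 9571/10000
4 4 9143/10000
s(3y) = (1/(9571/10000) − 1)/(3) = 143/9571 ≈ 1.4941%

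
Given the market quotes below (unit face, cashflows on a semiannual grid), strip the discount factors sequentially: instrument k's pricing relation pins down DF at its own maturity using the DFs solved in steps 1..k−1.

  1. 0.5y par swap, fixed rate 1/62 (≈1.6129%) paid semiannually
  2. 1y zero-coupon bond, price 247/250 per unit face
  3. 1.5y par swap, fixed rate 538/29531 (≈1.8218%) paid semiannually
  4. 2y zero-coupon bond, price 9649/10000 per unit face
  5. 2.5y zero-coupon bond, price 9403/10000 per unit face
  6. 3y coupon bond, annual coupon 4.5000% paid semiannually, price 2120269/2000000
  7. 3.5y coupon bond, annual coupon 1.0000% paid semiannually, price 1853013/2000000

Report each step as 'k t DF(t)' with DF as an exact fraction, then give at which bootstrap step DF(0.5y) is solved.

step 1 [0.5y] swap r/2=1/124: DF=(1 − 1/124·(0))/(1+1/124) = 124/125 ≈ 0.992000
step 2 [1y] zero: DF = P = 247/250 ≈ 0.988000
step 3 [1.5y] swap r/2=269/29531: DF=(1 − 269/29531·(0.992000+0.988000))/(1+269/29531) = 9731/10000 ≈ 0.973100
step 4 [2y] zero: DF = P = 9649/10000 ≈ 0.964900
step 5 [2.5y] zero: DF = P = 9403/10000 ≈ 0.940300
step 6 [3y] bond c/2=9/400: DF=(2120269/2000000 − 9/400·(0.992000+0.988000+0.973100+0.964900+0.940300))/(1+9/400) = 9299/10000 ≈ 0.929900
step 7 [3.5y] bond c/2=1/200: DF=(1853013/2000000 − 1/200·(0.992000+0.988000+0.973100+0.964900+0.940300+0.929900))/(1+1/200) = 8931/10000 ≈ 0.893100

1 1/2 124/125
2 1 247/250
3 3/2 9731/10000
4 2 9649/10000
5 5/2 9403/10000
6 3 9299/10000
7 7/2 8931/10000
DF(0.5y) is solved at step 1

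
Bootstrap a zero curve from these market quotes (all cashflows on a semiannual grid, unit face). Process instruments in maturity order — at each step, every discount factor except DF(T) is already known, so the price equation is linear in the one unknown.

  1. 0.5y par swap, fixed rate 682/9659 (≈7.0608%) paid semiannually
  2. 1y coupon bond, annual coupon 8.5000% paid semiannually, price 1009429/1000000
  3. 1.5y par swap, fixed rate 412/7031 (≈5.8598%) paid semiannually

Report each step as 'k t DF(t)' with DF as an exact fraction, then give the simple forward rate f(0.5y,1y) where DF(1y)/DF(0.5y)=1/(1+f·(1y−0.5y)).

step 1 [0.5y] swap r/2=341/9659: DF=(1 − 341/9659·(0))/(1+341/9659) = 9659/10000 ≈ 0.965900
step 2 [1y] bond c/2=17/400: DF=(1009429/1000000 − 17/400·(0.965900))/(1+17/400) = 9289/10000 ≈ 0.928900
step 3 [1.5y] swap r/2=206/7031: DF=(1 − 206/7031·(0.965900+0.928900))/(1+206/7031) = 1147/1250 ≈ 0.917600

1 1/2 9659/10000
2 1 9289/10000
3 3/2 1147/1250
f(0.5y,1y) = ((9659/10000)/(9289/10000) − 1)/(1/2) = 740/9289 ≈ 7.9664%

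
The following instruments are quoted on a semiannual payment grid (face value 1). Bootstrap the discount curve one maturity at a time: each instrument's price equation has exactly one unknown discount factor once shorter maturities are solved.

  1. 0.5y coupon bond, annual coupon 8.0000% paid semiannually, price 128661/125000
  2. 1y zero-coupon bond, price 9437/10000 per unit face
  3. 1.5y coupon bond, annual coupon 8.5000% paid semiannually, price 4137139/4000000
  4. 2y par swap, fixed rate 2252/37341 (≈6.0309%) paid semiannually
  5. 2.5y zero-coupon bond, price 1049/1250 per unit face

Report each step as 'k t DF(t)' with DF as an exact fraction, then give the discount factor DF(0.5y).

1 1/2 9897/10000
2 1 9437/10000
3 3/2 9133/10000
4 2 4437/5000
5 5/2 1049/1250
DF(0.5y) = 9897/10000 ≈ 0.989700

step 1 [0.5y] bond c/2=1/25: DF=(128661/125000 − 1/25·(0))/(1+1/25) = 9897/10000 ≈ 0.989700
step 2 [1y] zero: DF = P = 9437/10000 ≈ 0.943700
step 3 [1.5y] bond c/2=17/400: DF=(4137139/4000000 − 17/400·(0.989700+0.943700))/(1+17/400) = 9133/10000 ≈ 0.913300
step 4 [2y] swap r/2=1126/37341: DF=(1 − 1126/37341·(0.989700+0.943700+0.913300))/(1+1126/37341) = 4437/5000 ≈ 0.887400
step 5 [2.5y] zero: DF = P = 1049/1250 ≈ 0.839200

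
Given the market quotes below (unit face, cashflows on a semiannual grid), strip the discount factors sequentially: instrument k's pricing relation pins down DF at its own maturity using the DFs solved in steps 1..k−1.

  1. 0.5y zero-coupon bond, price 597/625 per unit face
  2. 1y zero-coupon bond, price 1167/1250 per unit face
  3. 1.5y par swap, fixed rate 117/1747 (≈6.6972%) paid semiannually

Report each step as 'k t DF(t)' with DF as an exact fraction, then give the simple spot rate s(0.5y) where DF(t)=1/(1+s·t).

step 1 [0.5y] zero: DF = P = 597/625 ≈ 0.955200
step 2 [1y] zero: DF = P = 1167/1250 ≈ 0.933600
step 3 [1.5y] swap r/2=117/3494: DF=(1 − 117/3494·(0.955200+0.933600))/(1+117/3494) = 1133/1250 ≈ 0.906400

1 1/2 597/625
2 1 1167/1250
3 3/2 1133/1250
s(0.5y) = (1/(597/625) − 1)/(1/2) = 56/597 ≈ 9.3802%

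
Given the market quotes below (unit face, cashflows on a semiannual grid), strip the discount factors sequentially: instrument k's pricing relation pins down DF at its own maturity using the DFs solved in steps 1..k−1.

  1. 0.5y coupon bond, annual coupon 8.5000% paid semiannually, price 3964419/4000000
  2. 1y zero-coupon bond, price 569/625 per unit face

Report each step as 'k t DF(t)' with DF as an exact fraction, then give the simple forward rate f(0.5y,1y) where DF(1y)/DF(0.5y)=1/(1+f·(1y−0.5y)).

1 1/2 9507/10000
2 1 569/625
f(0.5y,1y) = ((9507/10000)/(569/625) − 1)/(1/2) = 403/4552 ≈ 8.8533%

step 1 [0.5y] bond c/2=17/400: DF=(3964419/4000000 − 17/400·(0))/(1+17/400) = 9507/10000 ≈ 0.950700
step 2 [1y] zero: DF = P = 569/625 ≈ 0.910400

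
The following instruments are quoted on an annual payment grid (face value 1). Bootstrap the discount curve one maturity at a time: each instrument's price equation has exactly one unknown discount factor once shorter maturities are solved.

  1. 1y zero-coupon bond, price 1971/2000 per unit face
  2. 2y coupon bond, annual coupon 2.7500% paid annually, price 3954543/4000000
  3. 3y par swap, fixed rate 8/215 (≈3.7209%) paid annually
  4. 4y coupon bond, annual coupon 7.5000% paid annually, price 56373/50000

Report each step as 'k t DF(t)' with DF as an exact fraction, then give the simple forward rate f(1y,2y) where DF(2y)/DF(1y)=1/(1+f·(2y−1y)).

1 1 1971/2000
2 2 4679/5000
3 3 1119/1250
4 4 8523/10000
f(1y,2y) = ((1971/2000)/(4679/5000) − 1)/(1) = 497/9358 ≈ 5.3110%

step 1 [1y] zero: DF = P = 1971/2000 ≈ 0.985500
step 2 [2y] bond c/1=11/400: DF=(3954543/4000000 − 11/400·(0.985500))/(1+11/400) = 4679/5000 ≈ 0.935800
step 3 [3y] swap r/1=8/215: DF=(1 − 8/215·(0.985500+0.935800))/(1+8/215) = 1119/1250 ≈ 0.895200
step 4 [4y] bond c/1=3/40: DF=(56373/50000 − 3/40·(0.985500+0.935800+0.895200))/(1+3/40) = 8523/10000 ≈ 0.852300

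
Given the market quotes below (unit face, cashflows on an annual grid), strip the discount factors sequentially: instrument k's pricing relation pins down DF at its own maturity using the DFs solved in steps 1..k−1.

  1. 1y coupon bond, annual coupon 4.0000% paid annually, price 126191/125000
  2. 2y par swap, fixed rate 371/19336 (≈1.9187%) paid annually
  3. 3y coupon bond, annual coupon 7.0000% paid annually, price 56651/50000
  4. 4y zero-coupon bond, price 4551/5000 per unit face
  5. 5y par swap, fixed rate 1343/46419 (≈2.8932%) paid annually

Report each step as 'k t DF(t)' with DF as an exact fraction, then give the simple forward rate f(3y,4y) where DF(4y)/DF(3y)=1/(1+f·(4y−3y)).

1 1 9707/10000
2 2 9629/10000
3 3 2331/2500
4 4 4551/5000
5 5 8657/10000
f(3y,4y) = ((2331/2500)/(4551/5000) − 1)/(1) = 1/41 ≈ 2.4390%

step 1 [1y] bond c/1=1/25: DF=(126191/125000 − 1/25·(0))/(1+1/25) = 9707/10000 ≈ 0.970700
step 2 [2y] swap r/1=371/19336: DF=(1 − 371/19336·(0.970700))/(1+371/19336) = 9629/10000 ≈ 0.962900
step 3 [3y] bond c/1=7/100: DF=(56651/50000 − 7/100·(0.970700+0.962900))/(1+7/100) = 2331/2500 ≈ 0.932400
step 4 [4y] zero: DF = P = 4551/5000 ≈ 0.910200
step 5 [5y] swap r/1=1343/46419: DF=(1 − 1343/46419·(0.970700+0.962900+0.932400+0.910200))/(1+1343/46419) = 8657/10000 ≈ 0.865700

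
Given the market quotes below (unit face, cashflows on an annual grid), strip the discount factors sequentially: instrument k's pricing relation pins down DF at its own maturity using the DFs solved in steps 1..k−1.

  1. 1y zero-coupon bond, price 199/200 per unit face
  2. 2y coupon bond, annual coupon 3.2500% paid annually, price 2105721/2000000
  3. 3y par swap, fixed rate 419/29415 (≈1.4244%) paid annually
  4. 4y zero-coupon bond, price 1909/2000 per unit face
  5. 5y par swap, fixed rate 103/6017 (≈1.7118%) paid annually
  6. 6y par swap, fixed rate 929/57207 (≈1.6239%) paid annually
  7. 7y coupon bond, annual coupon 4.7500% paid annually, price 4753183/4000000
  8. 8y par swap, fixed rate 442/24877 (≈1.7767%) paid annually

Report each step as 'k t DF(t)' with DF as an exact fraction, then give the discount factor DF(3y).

step 1 [1y] zero: DF = P = 199/200 ≈ 0.995000
step 2 [2y] bond c/1=13/400: DF=(2105721/2000000 − 13/400·(0.995000))/(1+13/400) = 2471/2500 ≈ 0.988400
step 3 [3y] swap r/1=419/29415: DF=(1 − 419/29415·(0.995000+0.988400))/(1+419/29415) = 9581/10000 ≈ 0.958100
step 4 [4y] zero: DF = P = 1909/2000 ≈ 0.954500
step 5 [5y] swap r/1=103/6017: DF=(1 − 103/6017·(0.995000+0.988400+0.958100+0.954500))/(1+103/6017) = 1147/1250 ≈ 0.917600
step 6 [6y] swap r/1=929/57207: DF=(1 − 929/57207·(0.995000+0.988400+0.958100+0.954500+0.917600))/(1+929/57207) = 9071/10000 ≈ 0.907100
step 7 [7y] bond c/1=19/400: DF=(4753183/4000000 − 19/400·(0.995000+0.988400+0.958100+0.954500+0.917600+0.907100))/(1+19/400) = 7/8 ≈ 0.875000
step 8 [8y] swap r/1=442/24877: DF=(1 − 442/24877·(0.995000+0.988400+0.958100+0.954500+0.917600+0.907100+0.875000))/(1+442/24877) = 4337/5000 ≈ 0.867400

1 1 199/200
2 2 2471/2500
3 3 9581/10000
4 4 1909/2000
5 5 1147/1250
6 6 9071/10000
7 7 7/8
8 8 4337/5000
DF(3y) = 9581/10000 ≈ 0.958100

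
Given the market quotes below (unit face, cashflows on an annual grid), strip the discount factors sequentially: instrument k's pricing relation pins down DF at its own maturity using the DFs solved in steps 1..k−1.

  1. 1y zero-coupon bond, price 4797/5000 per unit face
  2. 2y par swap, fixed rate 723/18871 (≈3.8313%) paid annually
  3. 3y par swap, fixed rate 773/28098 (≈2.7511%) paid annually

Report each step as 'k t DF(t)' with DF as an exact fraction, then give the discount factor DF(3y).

step 1 [1y] zero: DF = P = 4797/5000 ≈ 0.959400
step 2 [2y] swap r/1=723/18871: DF=(1 − 723/18871·(0.959400))/(1+723/18871) = 9277/10000 ≈ 0.927700
step 3 [3y] swap r/1=773/28098: DF=(1 − 773/28098·(0.959400+0.927700))/(1+773/28098) = 9227/10000 ≈ 0.922700

1 1 4797/5000
2 2 9277/10000
3 3 9227/10000
DF(3y) = 9227/10000 ≈ 0.922700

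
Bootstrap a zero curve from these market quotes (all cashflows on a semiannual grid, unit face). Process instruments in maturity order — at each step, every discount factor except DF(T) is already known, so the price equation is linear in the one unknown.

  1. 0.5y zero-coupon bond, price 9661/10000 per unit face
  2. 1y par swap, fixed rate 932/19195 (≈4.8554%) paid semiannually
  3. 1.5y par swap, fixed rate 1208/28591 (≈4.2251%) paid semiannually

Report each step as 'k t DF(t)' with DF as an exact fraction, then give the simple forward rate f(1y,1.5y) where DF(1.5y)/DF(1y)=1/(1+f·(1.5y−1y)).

1 1/2 9661/10000
2 1 4767/5000
3 3/2 2349/2500
f(1y,1.5y) = ((4767/5000)/(2349/2500) − 1)/(1/2) = 23/783 ≈ 2.9374%

step 1 [0.5y] zero: DF = P = 9661/10000 ≈ 0.966100
step 2 [1y] swap r/2=466/19195: DF=(1 − 466/19195·(0.966100))/(1+466/19195) = 4767/5000 ≈ 0.953400
step 3 [1.5y] swap r/2=604/28591: DF=(1 − 604/28591·(0.966100+0.953400))/(1+604/28591) = 2349/2500 ≈ 0.939600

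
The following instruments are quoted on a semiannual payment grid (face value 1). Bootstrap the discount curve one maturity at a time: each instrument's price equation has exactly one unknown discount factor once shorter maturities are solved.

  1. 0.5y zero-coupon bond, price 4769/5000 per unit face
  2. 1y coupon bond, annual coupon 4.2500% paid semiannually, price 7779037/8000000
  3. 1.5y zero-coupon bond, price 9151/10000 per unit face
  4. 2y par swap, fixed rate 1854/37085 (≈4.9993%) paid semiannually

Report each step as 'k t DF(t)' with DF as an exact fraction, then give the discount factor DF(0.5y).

1 1/2 4769/5000
2 1 9323/10000
3 3/2 9151/10000
4 2 9073/10000
DF(0.5y) = 4769/5000 ≈ 0.953800

step 1 [0.5y] zero: DF = P = 4769/5000 ≈ 0.953800
step 2 [1y] bond c/2=17/800: DF=(7779037/8000000 − 17/800·(0.953800))/(1+17/800) = 9323/10000 ≈ 0.932300
step 3 [1.5y] zero: DF = P = 9151/10000 ≈ 0.915100
step 4 [2y] swap r/2=927/37085: DF=(1 − 927/37085·(0.953800+0.932300+0.915100))/(1+927/37085) = 9073/10000 ≈ 0.907300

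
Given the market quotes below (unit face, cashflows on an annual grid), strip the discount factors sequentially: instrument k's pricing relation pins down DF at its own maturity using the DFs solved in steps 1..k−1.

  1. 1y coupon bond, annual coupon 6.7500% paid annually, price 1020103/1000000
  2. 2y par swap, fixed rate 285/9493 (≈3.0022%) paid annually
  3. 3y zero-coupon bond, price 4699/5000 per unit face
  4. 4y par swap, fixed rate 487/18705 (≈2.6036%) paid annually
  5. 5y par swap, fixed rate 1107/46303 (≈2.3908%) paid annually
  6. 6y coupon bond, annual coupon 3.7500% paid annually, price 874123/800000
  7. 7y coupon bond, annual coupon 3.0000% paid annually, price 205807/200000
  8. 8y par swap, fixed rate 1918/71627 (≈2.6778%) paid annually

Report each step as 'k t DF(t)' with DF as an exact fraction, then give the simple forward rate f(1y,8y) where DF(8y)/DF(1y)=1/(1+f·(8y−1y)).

1 1 2389/2500
2 2 943/1000
3 3 4699/5000
4 4 4513/5000
5 5 8893/10000
6 6 4429/5000
7 7 524/625
8 8 4041/5000
f(1y,8y) = ((2389/2500)/(4041/5000) − 1)/(7) = 737/28287 ≈ 2.6054%

step 1 [1y] bond c/1=27/400: DF=(1020103/1000000 − 27/400·(0))/(1+27/400) = 2389/2500 ≈ 0.955600
step 2 [2y] swap r/1=285/9493: DF=(1 − 285/9493·(0.955600))/(1+285/9493) = 943/1000 ≈ 0.943000
step 3 [3y] zero: DF = P = 4699/5000 ≈ 0.939800
step 4 [4y] swap r/1=487/18705: DF=(1 − 487/18705·(0.955600+0.943000+0.939800))/(1+487/18705) = 4513/5000 ≈ 0.902600
step 5 [5y] swap r/1=1107/46303: DF=(1 − 1107/46303·(0.955600+0.943000+0.939800+0.902600))/(1+1107/46303) = 8893/10000 ≈ 0.889300
step 6 [6y] bond c/1=3/80: DF=(874123/800000 − 3/80·(0.955600+0.943000+0.939800+0.902600+0.889300))/(1+3/80) = 4429/5000 ≈ 0.885800
step 7 [7y] bond c/1=3/100: DF=(205807/200000 − 3/100·(0.955600+0.943000+0.939800+0.902600+0.889300+0.885800))/(1+3/100) = 524/625 ≈ 0.838400
step 8 [8y] swap r/1=1918/71627: DF=(1 − 1918/71627·(0.955600+0.943000+0.939800+0.902600+0.889300+0.885800+0.838400))/(1+1918/71627) = 4041/5000 ≈ 0.808200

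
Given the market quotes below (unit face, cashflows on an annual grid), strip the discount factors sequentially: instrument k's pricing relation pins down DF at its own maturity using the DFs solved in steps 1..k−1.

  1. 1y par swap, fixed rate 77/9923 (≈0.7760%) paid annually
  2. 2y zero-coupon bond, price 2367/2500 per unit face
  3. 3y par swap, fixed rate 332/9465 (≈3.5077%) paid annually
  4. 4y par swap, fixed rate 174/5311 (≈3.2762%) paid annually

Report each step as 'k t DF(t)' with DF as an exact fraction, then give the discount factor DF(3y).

step 1 [1y] swap r/1=77/9923: DF=(1 − 77/9923·(0))/(1+77/9923) = 9923/10000 ≈ 0.992300
step 2 [2y] zero: DF = P = 2367/2500 ≈ 0.946800
step 3 [3y] swap r/1=332/9465: DF=(1 − 332/9465·(0.992300+0.946800))/(1+332/9465) = 2251/2500 ≈ 0.900400
step 4 [4y] swap r/1=174/5311: DF=(1 − 174/5311·(0.992300+0.946800+0.900400))/(1+174/5311) = 4391/5000 ≈ 0.878200

1 1 9923/10000
2 2 2367/2500
3 3 2251/2500
4 4 4391/5000
DF(3y) = 2251/2500 ≈ 0.900400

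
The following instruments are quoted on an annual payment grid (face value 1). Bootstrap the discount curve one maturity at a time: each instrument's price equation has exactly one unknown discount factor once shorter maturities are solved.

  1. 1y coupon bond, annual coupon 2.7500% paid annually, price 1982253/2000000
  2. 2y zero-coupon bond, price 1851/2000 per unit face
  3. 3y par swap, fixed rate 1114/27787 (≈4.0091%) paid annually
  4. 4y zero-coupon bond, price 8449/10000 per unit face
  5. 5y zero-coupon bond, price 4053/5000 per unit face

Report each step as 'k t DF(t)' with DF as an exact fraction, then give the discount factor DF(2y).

1 1 4823/5000
2 2 1851/2000
3 3 4443/5000
4 4 8449/10000
5 5 4053/5000
DF(2y) = 1851/2000 ≈ 0.925500

step 1 [1y] bond c/1=11/400: DF=(1982253/2000000 − 11/400·(0))/(1+11/400) = 4823/5000 ≈ 0.964600
step 2 [2y] zero: DF = P = 1851/2000 ≈ 0.925500
step 3 [3y] swap r/1=1114/27787: DF=(1 − 1114/27787·(0.964600+0.925500))/(1+1114/27787) = 4443/5000 ≈ 0.888600
step 4 [4y] zero: DF = P = 8449/10000 ≈ 0.844900
step 5 [5y] zero: DF = P = 4053/5000 ≈ 0.810600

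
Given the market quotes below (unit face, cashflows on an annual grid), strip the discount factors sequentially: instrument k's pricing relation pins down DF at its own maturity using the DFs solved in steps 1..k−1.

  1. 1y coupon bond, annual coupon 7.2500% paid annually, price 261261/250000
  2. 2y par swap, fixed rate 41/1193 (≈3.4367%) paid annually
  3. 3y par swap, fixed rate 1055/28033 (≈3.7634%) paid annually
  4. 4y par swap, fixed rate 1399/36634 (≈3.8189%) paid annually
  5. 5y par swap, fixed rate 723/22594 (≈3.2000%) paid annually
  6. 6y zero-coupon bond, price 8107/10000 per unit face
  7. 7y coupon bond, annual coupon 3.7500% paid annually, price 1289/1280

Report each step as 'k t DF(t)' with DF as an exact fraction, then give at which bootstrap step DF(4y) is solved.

step 1 [1y] bond c/1=29/400: DF=(261261/250000 − 29/400·(0))/(1+29/400) = 609/625 ≈ 0.974400
step 2 [2y] swap r/1=41/1193: DF=(1 − 41/1193·(0.974400))/(1+41/1193) = 584/625 ≈ 0.934400
step 3 [3y] swap r/1=1055/28033: DF=(1 − 1055/28033·(0.974400+0.934400))/(1+1055/28033) = 1789/2000 ≈ 0.894500
step 4 [4y] swap r/1=1399/36634: DF=(1 − 1399/36634·(0.974400+0.934400+0.894500))/(1+1399/36634) = 8601/10000 ≈ 0.860100
step 5 [5y] swap r/1=723/22594: DF=(1 − 723/22594·(0.974400+0.934400+0.894500+0.860100))/(1+723/22594) = 4277/5000 ≈ 0.855400
step 6 [6y] zero: DF = P = 8107/10000 ≈ 0.810700
step 7 [7y] bond c/1=3/80: DF=(1289/1280 − 3/80·(0.974400+0.934400+0.894500+0.860100+0.855400+0.810700))/(1+3/80) = 389/500 ≈ 0.778000

1 1 609/625
2 2 584/625
3 3 1789/2000
4 4 8601/10000
5 5 4277/5000
6 6 8107/10000
7 7 389/500
DF(4y) is solved at step 4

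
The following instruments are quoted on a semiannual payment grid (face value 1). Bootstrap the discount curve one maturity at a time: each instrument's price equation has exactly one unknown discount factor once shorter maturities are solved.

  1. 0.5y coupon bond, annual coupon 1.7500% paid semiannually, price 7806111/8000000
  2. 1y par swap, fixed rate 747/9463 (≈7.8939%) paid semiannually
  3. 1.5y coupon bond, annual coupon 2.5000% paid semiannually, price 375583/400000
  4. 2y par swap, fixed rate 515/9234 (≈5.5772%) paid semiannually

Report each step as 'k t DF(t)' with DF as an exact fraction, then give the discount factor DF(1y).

step 1 [0.5y] bond c/2=7/800: DF=(7806111/8000000 − 7/800·(0))/(1+7/800) = 9673/10000 ≈ 0.967300
step 2 [1y] swap r/2=747/18926: DF=(1 − 747/18926·(0.967300))/(1+747/18926) = 9253/10000 ≈ 0.925300
step 3 [1.5y] bond c/2=1/80: DF=(375583/400000 − 1/80·(0.967300+0.925300))/(1+1/80) = 113/125 ≈ 0.904000
step 4 [2y] swap r/2=515/18468: DF=(1 − 515/18468·(0.967300+0.925300+0.904000))/(1+515/18468) = 897/1000 ≈ 0.897000

1 1/2 9673/10000
2 1 9253/10000
3 3/2 113/125
4 2 897/1000
DF(1y) = 9253/10000 ≈ 0.925300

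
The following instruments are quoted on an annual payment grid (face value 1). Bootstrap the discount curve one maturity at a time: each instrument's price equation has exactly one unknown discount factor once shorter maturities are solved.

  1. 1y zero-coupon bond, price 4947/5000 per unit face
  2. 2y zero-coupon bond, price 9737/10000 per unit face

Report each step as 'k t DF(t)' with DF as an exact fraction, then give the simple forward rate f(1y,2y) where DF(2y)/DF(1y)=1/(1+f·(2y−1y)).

1 1 4947/5000
2 2 9737/10000
f(1y,2y) = ((4947/5000)/(9737/10000) − 1)/(1) = 157/9737 ≈ 1.6124%

step 1 [1y] zero: DF = P = 4947/5000 ≈ 0.989400
step 2 [2y] zero: DF = P = 9737/10000 ≈ 0.973700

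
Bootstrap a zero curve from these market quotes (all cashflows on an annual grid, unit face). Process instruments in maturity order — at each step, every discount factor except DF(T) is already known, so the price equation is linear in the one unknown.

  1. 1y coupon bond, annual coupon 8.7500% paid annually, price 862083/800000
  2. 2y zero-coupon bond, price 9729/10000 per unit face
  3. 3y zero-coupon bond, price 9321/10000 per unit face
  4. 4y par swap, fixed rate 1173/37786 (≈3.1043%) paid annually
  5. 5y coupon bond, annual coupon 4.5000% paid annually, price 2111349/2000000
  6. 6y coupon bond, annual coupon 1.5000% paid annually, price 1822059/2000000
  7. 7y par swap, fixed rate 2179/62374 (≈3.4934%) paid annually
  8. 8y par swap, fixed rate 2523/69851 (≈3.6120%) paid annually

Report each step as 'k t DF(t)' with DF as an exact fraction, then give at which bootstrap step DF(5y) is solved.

1 1 9909/10000
2 2 9729/10000
3 3 9321/10000
4 4 8827/10000
5 5 339/400
6 6 2073/2500
7 7 7821/10000
8 8 7477/10000
DF(5y) is solved at step 5

step 1 [1y] bond c/1=7/80: DF=(862083/800000 − 7/80·(0))/(1+7/80) = 9909/10000 ≈ 0.990900
step 2 [2y] zero: DF = P = 9729/10000 ≈ 0.972900
step 3 [3y] zero: DF = P = 9321/10000 ≈ 0.932100
step 4 [4y] swap r/1=1173/37786: DF=(1 − 1173/37786·(0.990900+0.972900+0.932100))/(1+1173/37786) = 8827/10000 ≈ 0.882700
step 5 [5y] bond c/1=9/200: DF=(2111349/2000000 − 9/200·(0.990900+0.972900+0.932100+0.882700))/(1+9/200) = 339/400 ≈ 0.847500
step 6 [6y] bond c/1=3/200: DF=(1822059/2000000 − 3/200·(0.990900+0.972900+0.932100+0.882700+0.847500))/(1+3/200) = 2073/2500 ≈ 0.829200
step 7 [7y] swap r/1=2179/62374: DF=(1 − 2179/62374·(0.990900+0.972900+0.932100+0.882700+0.847500+0.829200))/(1+2179/62374) = 7821/10000 ≈ 0.782100
step 8 [8y] swap r/1=2523/69851: DF=(1 − 2523/69851·(0.990900+0.972900+0.932100+0.882700+0.847500+0.829200+0.782100))/(1+2523/69851) = 7477/10000 ≈ 0.747700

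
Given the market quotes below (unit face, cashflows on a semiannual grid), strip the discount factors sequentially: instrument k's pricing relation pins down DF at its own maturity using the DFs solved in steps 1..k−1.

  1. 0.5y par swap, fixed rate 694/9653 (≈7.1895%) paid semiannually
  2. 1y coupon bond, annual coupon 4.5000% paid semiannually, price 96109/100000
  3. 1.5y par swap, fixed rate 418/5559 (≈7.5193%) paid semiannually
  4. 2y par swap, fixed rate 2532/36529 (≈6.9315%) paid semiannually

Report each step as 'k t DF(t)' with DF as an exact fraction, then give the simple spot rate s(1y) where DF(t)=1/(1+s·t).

1 1/2 9653/10000
2 1 9187/10000
3 3/2 1791/2000
4 2 4367/5000
s(1y) = (1/(9187/10000) − 1)/(1) = 813/9187 ≈ 8.8495%

step 1 [0.5y] swap r/2=347/9653: DF=(1 − 347/9653·(0))/(1+347/9653) = 9653/10000 ≈ 0.965300
step 2 [1y] bond c/2=9/400: DF=(96109/100000 − 9/400·(0.965300))/(1+9/400) = 9187/10000 ≈ 0.918700
step 3 [1.5y] swap r/2=209/5559: DF=(1 − 209/5559·(0.965300+0.918700))/(1+209/5559) = 1791/2000 ≈ 0.895500
step 4 [2y] swap r/2=1266/36529: DF=(1 − 1266/36529·(0.965300+0.918700+0.895500))/(1+1266/36529) = 4367/5000 ≈ 0.873400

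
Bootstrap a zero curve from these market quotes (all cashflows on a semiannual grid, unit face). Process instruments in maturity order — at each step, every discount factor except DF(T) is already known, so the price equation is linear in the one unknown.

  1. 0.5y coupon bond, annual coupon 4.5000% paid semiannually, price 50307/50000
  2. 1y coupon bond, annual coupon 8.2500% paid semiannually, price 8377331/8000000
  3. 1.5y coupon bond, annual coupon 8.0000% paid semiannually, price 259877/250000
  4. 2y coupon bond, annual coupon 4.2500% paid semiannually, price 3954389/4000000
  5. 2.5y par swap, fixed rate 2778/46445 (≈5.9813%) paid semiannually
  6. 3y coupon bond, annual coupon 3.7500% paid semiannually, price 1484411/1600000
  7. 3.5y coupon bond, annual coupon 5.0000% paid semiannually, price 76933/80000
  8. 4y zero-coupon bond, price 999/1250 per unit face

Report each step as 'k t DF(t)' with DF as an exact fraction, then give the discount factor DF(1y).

step 1 [0.5y] bond c/2=9/400: DF=(50307/50000 − 9/400·(0))/(1+9/400) = 123/125 ≈ 0.984000
step 2 [1y] bond c/2=33/800: DF=(8377331/8000000 − 33/800·(0.984000))/(1+33/800) = 9667/10000 ≈ 0.966700
step 3 [1.5y] bond c/2=1/25: DF=(259877/250000 − 1/25·(0.984000+0.966700))/(1+1/25) = 1849/2000 ≈ 0.924500
step 4 [2y] bond c/2=17/800: DF=(3954389/4000000 − 17/800·(0.984000+0.966700+0.924500))/(1+17/800) = 4541/5000 ≈ 0.908200
step 5 [2.5y] swap r/2=1389/46445: DF=(1 − 1389/46445·(0.984000+0.966700+0.924500+0.908200))/(1+1389/46445) = 8611/10000 ≈ 0.861100
step 6 [3y] bond c/2=3/160: DF=(1484411/1600000 − 3/160·(0.984000+0.966700+0.924500+0.908200+0.861100))/(1+3/160) = 2063/2500 ≈ 0.825200
step 7 [3.5y] bond c/2=1/40: DF=(76933/80000 − 1/40·(0.984000+0.966700+0.924500+0.908200+0.861100+0.825200))/(1+1/40) = 503/625 ≈ 0.804800
step 8 [4y] zero: DF = P = 999/1250 ≈ 0.799200

1 1/2 123/125
2 1 9667/10000
3 3/2 1849/2000
4 2 4541/5000
5 5/2 8611/10000
6 3 2063/2500
7 7/2 503/625
8 4 999/1250
DF(1y) = 9667/10000 ≈ 0.966700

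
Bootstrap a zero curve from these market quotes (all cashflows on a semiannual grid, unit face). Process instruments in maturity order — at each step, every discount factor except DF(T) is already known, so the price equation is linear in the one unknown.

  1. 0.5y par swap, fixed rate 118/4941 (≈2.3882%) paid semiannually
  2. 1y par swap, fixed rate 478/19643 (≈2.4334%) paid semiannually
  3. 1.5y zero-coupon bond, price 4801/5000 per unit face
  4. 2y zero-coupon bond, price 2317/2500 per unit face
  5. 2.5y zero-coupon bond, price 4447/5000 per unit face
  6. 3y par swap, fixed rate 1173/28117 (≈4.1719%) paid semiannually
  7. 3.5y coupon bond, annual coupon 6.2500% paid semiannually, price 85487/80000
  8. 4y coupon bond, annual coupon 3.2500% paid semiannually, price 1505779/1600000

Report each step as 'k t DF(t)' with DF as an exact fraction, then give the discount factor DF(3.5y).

step 1 [0.5y] swap r/2=59/4941: DF=(1 − 59/4941·(0))/(1+59/4941) = 4941/5000 ≈ 0.988200
step 2 [1y] swap r/2=239/19643: DF=(1 − 239/19643·(0.988200))/(1+239/19643) = 9761/10000 ≈ 0.976100
step 3 [1.5y] zero: DF = P = 4801/5000 ≈ 0.960200
step 4 [2y] zero: DF = P = 2317/2500 ≈ 0.926800
step 5 [2.5y] zero: DF = P = 4447/5000 ≈ 0.889400
step 6 [3y] swap r/2=1173/56234: DF=(1 − 1173/56234·(0.988200+0.976100+0.960200+0.926800+0.889400))/(1+1173/56234) = 8827/10000 ≈ 0.882700
step 7 [3.5y] bond c/2=1/32: DF=(85487/80000 − 1/32·(0.988200+0.976100+0.960200+0.926800+0.889400+0.882700))/(1+1/32) = 4329/5000 ≈ 0.865800
step 8 [4y] bond c/2=13/800: DF=(1505779/1600000 − 13/800·(0.988200+0.976100+0.960200+0.926800+0.889400+0.882700+0.865800))/(1+13/800) = 8223/10000 ≈ 0.822300

1 1/2 4941/5000
2 1 9761/10000
3 3/2 4801/5000
4 2 2317/2500
5 5/2 4447/5000
6 3 8827/10000
7 7/2 4329/5000
8 4 8223/10000
DF(3.5y) = 4329/5000 ≈ 0.865800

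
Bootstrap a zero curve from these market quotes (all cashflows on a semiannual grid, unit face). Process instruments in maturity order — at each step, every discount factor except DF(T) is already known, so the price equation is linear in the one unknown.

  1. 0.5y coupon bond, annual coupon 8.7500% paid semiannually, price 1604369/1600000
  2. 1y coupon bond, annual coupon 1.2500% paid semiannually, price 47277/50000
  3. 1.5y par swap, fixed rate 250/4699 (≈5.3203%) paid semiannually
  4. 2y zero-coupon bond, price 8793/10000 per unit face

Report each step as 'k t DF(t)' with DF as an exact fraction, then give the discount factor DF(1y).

1 1/2 9607/10000
2 1 9337/10000
3 3/2 37/40
4 2 8793/10000
DF(1y) = 9337/10000 ≈ 0.933700

step 1 [0.5y] bond c/2=7/160: DF=(1604369/1600000 − 7/160·(0))/(1+7/160) = 9607/10000 ≈ 0.960700
step 2 [1y] bond c/2=1/160: DF=(47277/50000 − 1/160·(0.960700))/(1+1/160) = 9337/10000 ≈ 0.933700
step 3 [1.5y] swap r/2=125/4699: DF=(1 − 125/4699·(0.960700+0.933700))/(1+125/4699) = 37/40 ≈ 0.925000
step 4 [2y] zero: DF = P = 8793/10000 ≈ 0.879300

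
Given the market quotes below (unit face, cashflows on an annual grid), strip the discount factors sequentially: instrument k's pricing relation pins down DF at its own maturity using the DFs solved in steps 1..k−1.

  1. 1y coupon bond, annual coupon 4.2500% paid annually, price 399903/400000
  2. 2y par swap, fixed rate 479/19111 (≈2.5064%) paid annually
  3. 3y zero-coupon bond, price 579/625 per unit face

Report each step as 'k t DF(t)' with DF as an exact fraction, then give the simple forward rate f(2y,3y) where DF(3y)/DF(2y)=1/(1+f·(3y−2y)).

step 1 [1y] bond c/1=17/400: DF=(399903/400000 − 17/400·(0))/(1+17/400) = 959/1000 ≈ 0.959000
step 2 [2y] swap r/1=479/19111: DF=(1 − 479/19111·(0.959000))/(1+479/19111) = 9521/10000 ≈ 0.952100
step 3 [3y] zero: DF = P = 579/625 ≈ 0.926400

1 1 959/1000
2 2 9521/10000
3 3 579/625
f(2y,3y) = ((9521/10000)/(579/625) − 1)/(1) = 257/9264 ≈ 2.7742%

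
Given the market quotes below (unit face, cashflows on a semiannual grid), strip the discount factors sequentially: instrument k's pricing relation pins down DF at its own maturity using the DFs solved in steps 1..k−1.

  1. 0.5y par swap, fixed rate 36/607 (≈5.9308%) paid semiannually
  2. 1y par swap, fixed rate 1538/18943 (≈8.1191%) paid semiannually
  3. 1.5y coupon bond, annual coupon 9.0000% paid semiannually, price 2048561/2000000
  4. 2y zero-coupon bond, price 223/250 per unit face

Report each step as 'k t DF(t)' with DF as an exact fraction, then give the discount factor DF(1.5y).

1 1/2 607/625
2 1 9231/10000
3 3/2 4493/5000
4 2 223/250
DF(1.5y) = 4493/5000 ≈ 0.898600

step 1 [0.5y] swap r/2=18/607: DF=(1 − 18/607·(0))/(1+18/607) = 607/625 ≈ 0.971200
step 2 [1y] swap r/2=769/18943: DF=(1 − 769/18943·(0.971200))/(1+769/18943) = 9231/10000 ≈ 0.923100
step 3 [1.5y] bond c/2=9/200: DF=(2048561/2000000 − 9/200·(0.971200+0.923100))/(1+9/200) = 4493/5000 ≈ 0.898600
step 4 [2y] zero: DF = P = 223/250 ≈ 0.892000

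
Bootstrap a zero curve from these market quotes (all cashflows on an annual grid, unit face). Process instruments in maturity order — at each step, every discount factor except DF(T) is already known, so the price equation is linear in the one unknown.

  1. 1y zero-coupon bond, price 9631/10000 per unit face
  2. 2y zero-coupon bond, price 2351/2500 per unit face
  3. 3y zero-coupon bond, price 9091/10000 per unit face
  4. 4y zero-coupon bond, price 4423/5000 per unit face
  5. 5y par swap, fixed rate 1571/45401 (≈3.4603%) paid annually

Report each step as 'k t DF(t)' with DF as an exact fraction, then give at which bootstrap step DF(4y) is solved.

step 1 [1y] zero: DF = P = 9631/10000 ≈ 0.963100
step 2 [2y] zero: DF = P = 2351/2500 ≈ 0.940400
step 3 [3y] zero: DF = P = 9091/10000 ≈ 0.909100
step 4 [4y] zero: DF = P = 4423/5000 ≈ 0.884600
step 5 [5y] swap r/1=1571/45401: DF=(1 − 1571/45401·(0.963100+0.940400+0.909100+0.884600))/(1+1571/45401) = 8429/10000 ≈ 0.842900

1 1 9631/10000
2 2 2351/2500
3 3 9091/10000
4 4 4423/5000
5 5 8429/10000
DF(4y) is solved at step 4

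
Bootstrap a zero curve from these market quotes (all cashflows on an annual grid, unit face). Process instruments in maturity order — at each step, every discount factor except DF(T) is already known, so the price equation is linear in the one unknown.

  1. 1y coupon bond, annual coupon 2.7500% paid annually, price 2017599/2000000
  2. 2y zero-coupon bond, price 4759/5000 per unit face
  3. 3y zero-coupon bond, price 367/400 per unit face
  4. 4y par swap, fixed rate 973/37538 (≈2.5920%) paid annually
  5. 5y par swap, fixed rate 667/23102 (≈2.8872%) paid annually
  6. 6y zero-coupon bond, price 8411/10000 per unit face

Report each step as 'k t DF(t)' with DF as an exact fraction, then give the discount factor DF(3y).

1 1 4909/5000
2 2 4759/5000
3 3 367/400
4 4 9027/10000
5 5 4333/5000
6 6 8411/10000
DF(3y) = 367/400 ≈ 0.917500

step 1 [1y] bond c/1=11/400: DF=(2017599/2000000 − 11/400·(0))/(1+11/400) = 4909/5000 ≈ 0.981800
step 2 [2y] zero: DF = P = 4759/5000 ≈ 0.951800
step 3 [3y] zero: DF = P = 367/400 ≈ 0.917500
step 4 [4y] swap r/1=973/37538: DF=(1 − 973/37538·(0.981800+0.951800+0.917500))/(1+973/37538) = 9027/10000 ≈ 0.902700
step 5 [5y] swap r/1=667/23102: DF=(1 − 667/23102·(0.981800+0.951800+0.917500+0.902700))/(1+667/23102) = 4333/5000 ≈ 0.866600
step 6 [6y] zero: DF = P = 8411/10000 ≈ 0.841100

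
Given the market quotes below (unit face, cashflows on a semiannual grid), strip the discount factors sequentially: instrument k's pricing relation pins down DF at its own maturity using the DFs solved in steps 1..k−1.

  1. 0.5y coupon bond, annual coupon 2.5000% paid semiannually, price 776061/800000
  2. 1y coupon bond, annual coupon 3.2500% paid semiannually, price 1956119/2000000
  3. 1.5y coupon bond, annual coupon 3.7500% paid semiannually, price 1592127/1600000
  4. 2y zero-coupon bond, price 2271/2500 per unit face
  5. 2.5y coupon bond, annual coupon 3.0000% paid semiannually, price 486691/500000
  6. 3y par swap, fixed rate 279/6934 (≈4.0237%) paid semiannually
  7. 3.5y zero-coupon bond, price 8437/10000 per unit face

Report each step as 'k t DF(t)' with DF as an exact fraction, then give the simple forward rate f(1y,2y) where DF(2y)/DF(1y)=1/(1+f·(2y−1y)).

step 1 [0.5y] bond c/2=1/80: DF=(776061/800000 − 1/80·(0))/(1+1/80) = 9581/10000 ≈ 0.958100
step 2 [1y] bond c/2=13/800: DF=(1956119/2000000 − 13/800·(0.958100))/(1+13/800) = 9471/10000 ≈ 0.947100
step 3 [1.5y] bond c/2=3/160: DF=(1592127/1600000 − 3/160·(0.958100+0.947100))/(1+3/160) = 9417/10000 ≈ 0.941700
step 4 [2y] zero: DF = P = 2271/2500 ≈ 0.908400
step 5 [2.5y] bond c/2=3/200: DF=(486691/500000 − 3/200·(0.958100+0.947100+0.941700+0.908400))/(1+3/200) = 1807/2000 ≈ 0.903500
step 6 [3y] swap r/2=279/13868: DF=(1 − 279/13868·(0.958100+0.947100+0.941700+0.908400+0.903500))/(1+279/13868) = 2221/2500 ≈ 0.888400
step 7 [3.5y] zero: DF = P = 8437/10000 ≈ 0.843700

1 1/2 9581/10000
2 1 9471/10000
3 3/2 9417/10000
4 2 2271/2500
5 5/2 1807/2000
6 3 2221/2500
7 7/2 8437/10000
f(1y,2y) = ((9471/10000)/(2271/2500) − 1)/(1) = 129/3028 ≈ 4.2602%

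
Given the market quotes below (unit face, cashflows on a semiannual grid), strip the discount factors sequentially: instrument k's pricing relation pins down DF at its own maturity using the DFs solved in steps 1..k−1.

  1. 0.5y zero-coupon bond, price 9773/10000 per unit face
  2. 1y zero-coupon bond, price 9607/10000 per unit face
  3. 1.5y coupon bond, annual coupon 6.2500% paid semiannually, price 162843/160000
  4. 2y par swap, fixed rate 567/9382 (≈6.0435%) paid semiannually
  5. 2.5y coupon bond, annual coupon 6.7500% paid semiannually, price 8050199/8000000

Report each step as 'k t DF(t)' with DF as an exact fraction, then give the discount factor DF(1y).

1 1/2 9773/10000
2 1 9607/10000
3 3/2 4641/5000
4 2 4433/5000
5 5/2 8509/10000
DF(1y) = 9607/10000 ≈ 0.960700

step 1 [0.5y] zero: DF = P = 9773/10000 ≈ 0.977300
step 2 [1y] zero: DF = P = 9607/10000 ≈ 0.960700
step 3 [1.5y] bond c/2=1/32: DF=(162843/160000 − 1/32·(0.977300+0.960700))/(1+1/32) = 4641/5000 ≈ 0.928200
step 4 [2y] swap r/2=567/18764: DF=(1 − 567/18764·(0.977300+0.960700+0.928200))/(1+567/18764) = 4433/5000 ≈ 0.886600
step 5 [2.5y] bond c/2=27/800: DF=(8050199/8000000 − 27/800·(0.977300+0.960700+0.928200+0.886600))/(1+27/800) = 8509/10000 ≈ 0.850900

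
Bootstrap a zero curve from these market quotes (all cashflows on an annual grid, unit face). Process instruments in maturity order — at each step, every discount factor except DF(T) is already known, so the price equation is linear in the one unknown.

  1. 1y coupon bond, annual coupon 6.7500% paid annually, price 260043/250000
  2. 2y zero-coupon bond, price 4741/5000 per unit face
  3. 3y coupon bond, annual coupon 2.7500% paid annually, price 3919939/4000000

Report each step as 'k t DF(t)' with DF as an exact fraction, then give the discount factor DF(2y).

step 1 [1y] bond c/1=27/400: DF=(260043/250000 − 27/400·(0))/(1+27/400) = 609/625 ≈ 0.974400
step 2 [2y] zero: DF = P = 4741/5000 ≈ 0.948200
step 3 [3y] bond c/1=11/400: DF=(3919939/4000000 − 11/400·(0.974400+0.948200))/(1+11/400) = 9023/10000 ≈ 0.902300

1 1 609/625
2 2 4741/5000
3 3 9023/10000
DF(2y) = 4741/5000 ≈ 0.948200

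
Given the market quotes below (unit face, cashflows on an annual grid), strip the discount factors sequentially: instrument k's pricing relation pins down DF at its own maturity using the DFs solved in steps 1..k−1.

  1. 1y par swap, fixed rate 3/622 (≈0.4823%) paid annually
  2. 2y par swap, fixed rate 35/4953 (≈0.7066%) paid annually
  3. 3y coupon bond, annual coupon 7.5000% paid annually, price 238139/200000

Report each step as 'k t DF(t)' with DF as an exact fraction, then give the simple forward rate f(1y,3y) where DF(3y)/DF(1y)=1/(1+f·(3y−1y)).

step 1 [1y] swap r/1=3/622: DF=(1 − 3/622·(0))/(1+3/622) = 622/625 ≈ 0.995200
step 2 [2y] swap r/1=35/4953: DF=(1 − 35/4953·(0.995200))/(1+35/4953) = 493/500 ≈ 0.986000
step 3 [3y] bond c/1=3/40: DF=(238139/200000 − 3/40·(0.995200+0.986000))/(1+3/40) = 4847/5000 ≈ 0.969400

1 1 622/625
2 2 493/500
3 3 4847/5000
f(1y,3y) = ((622/625)/(4847/5000) − 1)/(2) = 129/9694 ≈ 1.3307%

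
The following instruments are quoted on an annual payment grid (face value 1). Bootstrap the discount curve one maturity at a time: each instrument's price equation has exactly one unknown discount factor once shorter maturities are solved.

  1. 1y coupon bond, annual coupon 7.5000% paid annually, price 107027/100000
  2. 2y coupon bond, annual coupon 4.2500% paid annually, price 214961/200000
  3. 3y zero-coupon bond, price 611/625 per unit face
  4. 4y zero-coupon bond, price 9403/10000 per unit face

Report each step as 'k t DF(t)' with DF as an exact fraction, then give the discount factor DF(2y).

step 1 [1y] bond c/1=3/40: DF=(107027/100000 − 3/40·(0))/(1+3/40) = 2489/2500 ≈ 0.995600
step 2 [2y] bond c/1=17/400: DF=(214961/200000 − 17/400·(0.995600))/(1+17/400) = 619/625 ≈ 0.990400
step 3 [3y] zero: DF = P = 611/625 ≈ 0.977600
step 4 [4y] zero: DF = P = 9403/10000 ≈ 0.940300

1 1 2489/2500
2 2 619/625
3 3 611/625
4 4 9403/10000
DF(2y) = 619/625 ≈ 0.990400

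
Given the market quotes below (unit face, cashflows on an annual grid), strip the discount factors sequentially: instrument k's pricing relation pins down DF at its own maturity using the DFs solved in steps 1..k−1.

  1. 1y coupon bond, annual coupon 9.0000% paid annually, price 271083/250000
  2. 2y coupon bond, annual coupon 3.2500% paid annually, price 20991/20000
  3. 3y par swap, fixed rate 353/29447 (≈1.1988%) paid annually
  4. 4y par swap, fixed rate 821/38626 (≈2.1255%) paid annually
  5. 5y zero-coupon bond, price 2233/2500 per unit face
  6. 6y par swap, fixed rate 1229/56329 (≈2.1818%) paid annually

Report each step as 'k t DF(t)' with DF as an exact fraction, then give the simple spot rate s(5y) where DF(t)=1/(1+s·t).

step 1 [1y] bond c/1=9/100: DF=(271083/250000 − 9/100·(0))/(1+9/100) = 2487/2500 ≈ 0.994800
step 2 [2y] bond c/1=13/400: DF=(20991/20000 − 13/400·(0.994800))/(1+13/400) = 2463/2500 ≈ 0.985200
step 3 [3y] swap r/1=353/29447: DF=(1 − 353/29447·(0.994800+0.985200))/(1+353/29447) = 9647/10000 ≈ 0.964700
step 4 [4y] swap r/1=821/38626: DF=(1 − 821/38626·(0.994800+0.985200+0.964700))/(1+821/38626) = 9179/10000 ≈ 0.917900
step 5 [5y] zero: DF = P = 2233/2500 ≈ 0.893200
step 6 [6y] swap r/1=1229/56329: DF=(1 − 1229/56329·(0.994800+0.985200+0.964700+0.917900+0.893200))/(1+1229/56329) = 8771/10000 ≈ 0.877100

1 1 2487/2500
2 2 2463/2500
3 3 9647/10000
4 4 9179/10000
5 5 2233/2500
6 6 8771/10000
s(5y) = (1/(2233/2500) − 1)/(5) = 267/11165 ≈ 2.3914%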